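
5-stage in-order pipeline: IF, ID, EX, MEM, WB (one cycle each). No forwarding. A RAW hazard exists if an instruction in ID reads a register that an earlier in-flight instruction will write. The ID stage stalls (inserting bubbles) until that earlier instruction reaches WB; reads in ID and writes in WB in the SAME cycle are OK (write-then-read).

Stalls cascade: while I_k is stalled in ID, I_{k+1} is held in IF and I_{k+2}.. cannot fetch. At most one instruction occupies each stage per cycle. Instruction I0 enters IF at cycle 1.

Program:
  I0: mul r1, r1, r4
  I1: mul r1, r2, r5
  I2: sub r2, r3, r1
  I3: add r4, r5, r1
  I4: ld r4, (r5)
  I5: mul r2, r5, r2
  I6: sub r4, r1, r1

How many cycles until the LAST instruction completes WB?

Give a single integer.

I0 mul r1 <- r1,r4: IF@1 ID@2 stall=0 (-) EX@3 MEM@4 WB@5
I1 mul r1 <- r2,r5: IF@2 ID@3 stall=0 (-) EX@4 MEM@5 WB@6
I2 sub r2 <- r3,r1: IF@3 ID@4 stall=2 (RAW on I1.r1 (WB@6)) EX@7 MEM@8 WB@9
I3 add r4 <- r5,r1: IF@4 ID@7 stall=0 (-) EX@8 MEM@9 WB@10
I4 ld r4 <- r5: IF@7 ID@8 stall=0 (-) EX@9 MEM@10 WB@11
I5 mul r2 <- r5,r2: IF@8 ID@9 stall=0 (-) EX@10 MEM@11 WB@12
I6 sub r4 <- r1,r1: IF@9 ID@10 stall=0 (-) EX@11 MEM@12 WB@13

Answer: 13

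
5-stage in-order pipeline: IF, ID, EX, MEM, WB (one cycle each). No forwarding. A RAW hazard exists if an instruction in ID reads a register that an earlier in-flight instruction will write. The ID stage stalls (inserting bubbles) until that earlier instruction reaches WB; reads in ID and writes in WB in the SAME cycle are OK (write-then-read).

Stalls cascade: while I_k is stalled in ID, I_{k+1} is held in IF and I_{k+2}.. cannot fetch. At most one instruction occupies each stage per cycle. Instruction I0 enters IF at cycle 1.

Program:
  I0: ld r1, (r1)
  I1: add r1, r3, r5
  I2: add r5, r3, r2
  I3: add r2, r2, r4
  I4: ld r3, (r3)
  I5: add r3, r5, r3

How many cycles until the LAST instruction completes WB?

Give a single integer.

Answer: 12

Derivation:
I0 ld r1 <- r1: IF@1 ID@2 stall=0 (-) EX@3 MEM@4 WB@5
I1 add r1 <- r3,r5: IF@2 ID@3 stall=0 (-) EX@4 MEM@5 WB@6
I2 add r5 <- r3,r2: IF@3 ID@4 stall=0 (-) EX@5 MEM@6 WB@7
I3 add r2 <- r2,r4: IF@4 ID@5 stall=0 (-) EX@6 MEM@7 WB@8
I4 ld r3 <- r3: IF@5 ID@6 stall=0 (-) EX@7 MEM@8 WB@9
I5 add r3 <- r5,r3: IF@6 ID@7 stall=2 (RAW on I4.r3 (WB@9)) EX@10 MEM@11 WB@12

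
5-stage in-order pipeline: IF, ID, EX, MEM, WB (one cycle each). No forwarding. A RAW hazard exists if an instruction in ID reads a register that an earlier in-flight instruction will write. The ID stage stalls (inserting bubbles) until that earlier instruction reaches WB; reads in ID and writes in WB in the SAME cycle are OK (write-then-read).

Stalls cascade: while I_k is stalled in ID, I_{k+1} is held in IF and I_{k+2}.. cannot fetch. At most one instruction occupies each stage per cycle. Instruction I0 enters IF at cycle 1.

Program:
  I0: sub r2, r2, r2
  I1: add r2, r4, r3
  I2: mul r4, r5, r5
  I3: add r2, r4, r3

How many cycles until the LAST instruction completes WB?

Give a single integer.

Answer: 10

Derivation:
I0 sub r2 <- r2,r2: IF@1 ID@2 stall=0 (-) EX@3 MEM@4 WB@5
I1 add r2 <- r4,r3: IF@2 ID@3 stall=0 (-) EX@4 MEM@5 WB@6
I2 mul r4 <- r5,r5: IF@3 ID@4 stall=0 (-) EX@5 MEM@6 WB@7
I3 add r2 <- r4,r3: IF@4 ID@5 stall=2 (RAW on I2.r4 (WB@7)) EX@8 MEM@9 WB@10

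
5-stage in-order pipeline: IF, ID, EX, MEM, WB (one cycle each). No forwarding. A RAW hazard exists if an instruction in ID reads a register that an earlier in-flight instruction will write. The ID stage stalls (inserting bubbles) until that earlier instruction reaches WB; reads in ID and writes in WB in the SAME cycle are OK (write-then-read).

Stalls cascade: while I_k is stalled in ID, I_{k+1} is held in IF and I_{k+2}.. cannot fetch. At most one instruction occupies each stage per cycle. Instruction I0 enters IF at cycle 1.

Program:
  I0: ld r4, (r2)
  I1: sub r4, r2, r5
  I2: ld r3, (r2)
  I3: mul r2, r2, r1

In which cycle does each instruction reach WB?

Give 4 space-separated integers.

I0 ld r4 <- r2: IF@1 ID@2 stall=0 (-) EX@3 MEM@4 WB@5
I1 sub r4 <- r2,r5: IF@2 ID@3 stall=0 (-) EX@4 MEM@5 WB@6
I2 ld r3 <- r2: IF@3 ID@4 stall=0 (-) EX@5 MEM@6 WB@7
I3 mul r2 <- r2,r1: IF@4 ID@5 stall=0 (-) EX@6 MEM@7 WB@8

Answer: 5 6 7 8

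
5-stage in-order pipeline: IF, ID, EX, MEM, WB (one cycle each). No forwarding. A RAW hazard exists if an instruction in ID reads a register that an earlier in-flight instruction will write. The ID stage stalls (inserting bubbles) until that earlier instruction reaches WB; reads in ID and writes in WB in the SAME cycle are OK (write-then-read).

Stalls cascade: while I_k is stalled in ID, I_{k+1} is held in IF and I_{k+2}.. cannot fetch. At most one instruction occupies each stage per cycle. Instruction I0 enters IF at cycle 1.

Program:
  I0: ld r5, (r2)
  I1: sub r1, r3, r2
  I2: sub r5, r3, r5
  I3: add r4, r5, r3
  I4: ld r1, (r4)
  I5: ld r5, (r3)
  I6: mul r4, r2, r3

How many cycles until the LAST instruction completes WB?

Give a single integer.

Answer: 16

Derivation:
I0 ld r5 <- r2: IF@1 ID@2 stall=0 (-) EX@3 MEM@4 WB@5
I1 sub r1 <- r3,r2: IF@2 ID@3 stall=0 (-) EX@4 MEM@5 WB@6
I2 sub r5 <- r3,r5: IF@3 ID@4 stall=1 (RAW on I0.r5 (WB@5)) EX@6 MEM@7 WB@8
I3 add r4 <- r5,r3: IF@4 ID@6 stall=2 (RAW on I2.r5 (WB@8)) EX@9 MEM@10 WB@11
I4 ld r1 <- r4: IF@6 ID@9 stall=2 (RAW on I3.r4 (WB@11)) EX@12 MEM@13 WB@14
I5 ld r5 <- r3: IF@9 ID@12 stall=0 (-) EX@13 MEM@14 WB@15
I6 mul r4 <- r2,r3: IF@12 ID@13 stall=0 (-) EX@14 MEM@15 WB@16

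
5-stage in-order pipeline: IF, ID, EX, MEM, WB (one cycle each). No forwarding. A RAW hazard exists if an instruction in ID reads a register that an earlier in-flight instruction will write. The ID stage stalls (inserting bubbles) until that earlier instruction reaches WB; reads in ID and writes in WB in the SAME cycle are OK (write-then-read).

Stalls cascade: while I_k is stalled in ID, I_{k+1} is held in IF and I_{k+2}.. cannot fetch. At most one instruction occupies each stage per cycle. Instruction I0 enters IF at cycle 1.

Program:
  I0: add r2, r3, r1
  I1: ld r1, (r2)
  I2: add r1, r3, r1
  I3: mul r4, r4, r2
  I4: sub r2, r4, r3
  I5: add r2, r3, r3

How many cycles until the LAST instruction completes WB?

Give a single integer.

I0 add r2 <- r3,r1: IF@1 ID@2 stall=0 (-) EX@3 MEM@4 WB@5
I1 ld r1 <- r2: IF@2 ID@3 stall=2 (RAW on I0.r2 (WB@5)) EX@6 MEM@7 WB@8
I2 add r1 <- r3,r1: IF@3 ID@6 stall=2 (RAW on I1.r1 (WB@8)) EX@9 MEM@10 WB@11
I3 mul r4 <- r4,r2: IF@6 ID@9 stall=0 (-) EX@10 MEM@11 WB@12
I4 sub r2 <- r4,r3: IF@9 ID@10 stall=2 (RAW on I3.r4 (WB@12)) EX@13 MEM@14 WB@15
I5 add r2 <- r3,r3: IF@10 ID@13 stall=0 (-) EX@14 MEM@15 WB@16

Answer: 16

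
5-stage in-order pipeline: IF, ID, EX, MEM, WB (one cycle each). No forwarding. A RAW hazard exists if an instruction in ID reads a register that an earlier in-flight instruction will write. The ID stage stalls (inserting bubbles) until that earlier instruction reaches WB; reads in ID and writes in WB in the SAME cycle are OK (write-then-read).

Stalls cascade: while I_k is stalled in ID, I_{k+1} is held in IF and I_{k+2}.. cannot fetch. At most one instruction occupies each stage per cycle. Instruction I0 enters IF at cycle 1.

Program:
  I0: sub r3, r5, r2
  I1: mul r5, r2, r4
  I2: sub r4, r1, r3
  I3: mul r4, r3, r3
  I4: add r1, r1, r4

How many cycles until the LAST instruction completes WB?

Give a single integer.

Answer: 12

Derivation:
I0 sub r3 <- r5,r2: IF@1 ID@2 stall=0 (-) EX@3 MEM@4 WB@5
I1 mul r5 <- r2,r4: IF@2 ID@3 stall=0 (-) EX@4 MEM@5 WB@6
I2 sub r4 <- r1,r3: IF@3 ID@4 stall=1 (RAW on I0.r3 (WB@5)) EX@6 MEM@7 WB@8
I3 mul r4 <- r3,r3: IF@4 ID@6 stall=0 (-) EX@7 MEM@8 WB@9
I4 add r1 <- r1,r4: IF@6 ID@7 stall=2 (RAW on I3.r4 (WB@9)) EX@10 MEM@11 WB@12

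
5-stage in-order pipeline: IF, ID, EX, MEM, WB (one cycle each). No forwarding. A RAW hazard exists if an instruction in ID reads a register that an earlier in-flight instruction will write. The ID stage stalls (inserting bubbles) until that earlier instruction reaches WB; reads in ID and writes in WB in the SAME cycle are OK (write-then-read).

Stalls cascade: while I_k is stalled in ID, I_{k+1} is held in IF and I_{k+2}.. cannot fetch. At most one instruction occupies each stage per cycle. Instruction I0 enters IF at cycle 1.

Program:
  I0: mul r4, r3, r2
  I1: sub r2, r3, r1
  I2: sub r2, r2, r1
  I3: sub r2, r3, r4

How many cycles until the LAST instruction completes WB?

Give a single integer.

I0 mul r4 <- r3,r2: IF@1 ID@2 stall=0 (-) EX@3 MEM@4 WB@5
I1 sub r2 <- r3,r1: IF@2 ID@3 stall=0 (-) EX@4 MEM@5 WB@6
I2 sub r2 <- r2,r1: IF@3 ID@4 stall=2 (RAW on I1.r2 (WB@6)) EX@7 MEM@8 WB@9
I3 sub r2 <- r3,r4: IF@4 ID@7 stall=0 (-) EX@8 MEM@9 WB@10

Answer: 10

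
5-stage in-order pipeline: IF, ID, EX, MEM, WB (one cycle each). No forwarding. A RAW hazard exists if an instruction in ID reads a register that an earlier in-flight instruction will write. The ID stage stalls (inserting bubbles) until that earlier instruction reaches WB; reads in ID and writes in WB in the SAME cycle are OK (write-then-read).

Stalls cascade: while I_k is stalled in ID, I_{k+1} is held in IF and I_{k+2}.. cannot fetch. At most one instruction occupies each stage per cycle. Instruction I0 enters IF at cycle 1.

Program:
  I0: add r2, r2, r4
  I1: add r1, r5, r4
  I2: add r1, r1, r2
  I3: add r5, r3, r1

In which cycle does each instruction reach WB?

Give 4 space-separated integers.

Answer: 5 6 9 12

Derivation:
I0 add r2 <- r2,r4: IF@1 ID@2 stall=0 (-) EX@3 MEM@4 WB@5
I1 add r1 <- r5,r4: IF@2 ID@3 stall=0 (-) EX@4 MEM@5 WB@6
I2 add r1 <- r1,r2: IF@3 ID@4 stall=2 (RAW on I1.r1 (WB@6)) EX@7 MEM@8 WB@9
I3 add r5 <- r3,r1: IF@4 ID@7 stall=2 (RAW on I2.r1 (WB@9)) EX@10 MEM@11 WB@12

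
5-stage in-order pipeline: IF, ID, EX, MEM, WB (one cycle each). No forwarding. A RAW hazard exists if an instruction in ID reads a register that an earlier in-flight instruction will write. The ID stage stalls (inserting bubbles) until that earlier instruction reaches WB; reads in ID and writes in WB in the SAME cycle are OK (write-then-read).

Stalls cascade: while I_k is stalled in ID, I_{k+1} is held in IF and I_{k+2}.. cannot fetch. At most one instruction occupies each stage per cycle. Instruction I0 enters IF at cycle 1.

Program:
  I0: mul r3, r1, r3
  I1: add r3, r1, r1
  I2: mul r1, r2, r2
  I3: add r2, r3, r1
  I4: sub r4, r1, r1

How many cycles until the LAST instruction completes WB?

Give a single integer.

I0 mul r3 <- r1,r3: IF@1 ID@2 stall=0 (-) EX@3 MEM@4 WB@5
I1 add r3 <- r1,r1: IF@2 ID@3 stall=0 (-) EX@4 MEM@5 WB@6
I2 mul r1 <- r2,r2: IF@3 ID@4 stall=0 (-) EX@5 MEM@6 WB@7
I3 add r2 <- r3,r1: IF@4 ID@5 stall=2 (RAW on I2.r1 (WB@7)) EX@8 MEM@9 WB@10
I4 sub r4 <- r1,r1: IF@5 ID@8 stall=0 (-) EX@9 MEM@10 WB@11

Answer: 11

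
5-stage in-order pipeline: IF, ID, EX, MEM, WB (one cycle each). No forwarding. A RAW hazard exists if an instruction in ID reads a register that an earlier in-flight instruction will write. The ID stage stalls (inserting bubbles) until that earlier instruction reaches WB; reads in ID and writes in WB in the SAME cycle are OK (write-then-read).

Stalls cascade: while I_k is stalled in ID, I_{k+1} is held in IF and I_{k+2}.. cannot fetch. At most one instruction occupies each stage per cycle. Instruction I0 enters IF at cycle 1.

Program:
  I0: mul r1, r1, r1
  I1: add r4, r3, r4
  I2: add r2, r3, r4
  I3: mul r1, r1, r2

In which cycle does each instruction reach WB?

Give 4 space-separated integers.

Answer: 5 6 9 12

Derivation:
I0 mul r1 <- r1,r1: IF@1 ID@2 stall=0 (-) EX@3 MEM@4 WB@5
I1 add r4 <- r3,r4: IF@2 ID@3 stall=0 (-) EX@4 MEM@5 WB@6
I2 add r2 <- r3,r4: IF@3 ID@4 stall=2 (RAW on I1.r4 (WB@6)) EX@7 MEM@8 WB@9
I3 mul r1 <- r1,r2: IF@4 ID@7 stall=2 (RAW on I2.r2 (WB@9)) EX@10 MEM@11 WB@12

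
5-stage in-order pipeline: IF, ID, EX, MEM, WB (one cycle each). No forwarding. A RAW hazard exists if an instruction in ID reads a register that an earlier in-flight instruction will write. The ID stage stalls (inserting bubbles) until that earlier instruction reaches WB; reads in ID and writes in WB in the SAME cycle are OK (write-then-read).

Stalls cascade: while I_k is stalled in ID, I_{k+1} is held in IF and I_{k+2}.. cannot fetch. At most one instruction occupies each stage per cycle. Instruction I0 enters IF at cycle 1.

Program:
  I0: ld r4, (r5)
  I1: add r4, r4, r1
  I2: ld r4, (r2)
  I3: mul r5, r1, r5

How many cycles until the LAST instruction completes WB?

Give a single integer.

I0 ld r4 <- r5: IF@1 ID@2 stall=0 (-) EX@3 MEM@4 WB@5
I1 add r4 <- r4,r1: IF@2 ID@3 stall=2 (RAW on I0.r4 (WB@5)) EX@6 MEM@7 WB@8
I2 ld r4 <- r2: IF@3 ID@6 stall=0 (-) EX@7 MEM@8 WB@9
I3 mul r5 <- r1,r5: IF@6 ID@7 stall=0 (-) EX@8 MEM@9 WB@10

Answer: 10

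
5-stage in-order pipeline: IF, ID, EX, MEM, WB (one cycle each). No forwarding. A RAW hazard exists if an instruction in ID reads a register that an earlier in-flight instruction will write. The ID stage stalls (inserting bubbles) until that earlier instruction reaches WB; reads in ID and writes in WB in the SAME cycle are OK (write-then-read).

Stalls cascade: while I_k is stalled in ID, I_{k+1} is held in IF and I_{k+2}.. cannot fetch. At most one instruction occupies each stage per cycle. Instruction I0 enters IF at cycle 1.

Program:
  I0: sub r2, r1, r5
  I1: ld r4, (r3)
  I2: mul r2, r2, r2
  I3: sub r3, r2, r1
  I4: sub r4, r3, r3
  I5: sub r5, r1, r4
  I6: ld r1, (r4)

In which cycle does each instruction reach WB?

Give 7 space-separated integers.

I0 sub r2 <- r1,r5: IF@1 ID@2 stall=0 (-) EX@3 MEM@4 WB@5
I1 ld r4 <- r3: IF@2 ID@3 stall=0 (-) EX@4 MEM@5 WB@6
I2 mul r2 <- r2,r2: IF@3 ID@4 stall=1 (RAW on I0.r2 (WB@5)) EX@6 MEM@7 WB@8
I3 sub r3 <- r2,r1: IF@4 ID@6 stall=2 (RAW on I2.r2 (WB@8)) EX@9 MEM@10 WB@11
I4 sub r4 <- r3,r3: IF@6 ID@9 stall=2 (RAW on I3.r3 (WB@11)) EX@12 MEM@13 WB@14
I5 sub r5 <- r1,r4: IF@9 ID@12 stall=2 (RAW on I4.r4 (WB@14)) EX@15 MEM@16 WB@17
I6 ld r1 <- r4: IF@12 ID@15 stall=0 (-) EX@16 MEM@17 WB@18

Answer: 5 6 8 11 14 17 18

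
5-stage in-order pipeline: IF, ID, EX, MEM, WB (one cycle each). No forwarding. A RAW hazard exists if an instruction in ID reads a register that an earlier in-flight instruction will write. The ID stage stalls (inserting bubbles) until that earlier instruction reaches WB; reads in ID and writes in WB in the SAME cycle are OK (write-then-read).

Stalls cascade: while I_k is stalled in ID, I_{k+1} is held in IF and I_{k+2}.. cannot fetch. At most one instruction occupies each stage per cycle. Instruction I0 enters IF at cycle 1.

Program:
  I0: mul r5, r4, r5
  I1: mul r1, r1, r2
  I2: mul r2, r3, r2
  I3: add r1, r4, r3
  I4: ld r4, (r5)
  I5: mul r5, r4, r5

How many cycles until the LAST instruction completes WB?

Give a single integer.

I0 mul r5 <- r4,r5: IF@1 ID@2 stall=0 (-) EX@3 MEM@4 WB@5
I1 mul r1 <- r1,r2: IF@2 ID@3 stall=0 (-) EX@4 MEM@5 WB@6
I2 mul r2 <- r3,r2: IF@3 ID@4 stall=0 (-) EX@5 MEM@6 WB@7
I3 add r1 <- r4,r3: IF@4 ID@5 stall=0 (-) EX@6 MEM@7 WB@8
I4 ld r4 <- r5: IF@5 ID@6 stall=0 (-) EX@7 MEM@8 WB@9
I5 mul r5 <- r4,r5: IF@6 ID@7 stall=2 (RAW on I4.r4 (WB@9)) EX@10 MEM@11 WB@12

Answer: 12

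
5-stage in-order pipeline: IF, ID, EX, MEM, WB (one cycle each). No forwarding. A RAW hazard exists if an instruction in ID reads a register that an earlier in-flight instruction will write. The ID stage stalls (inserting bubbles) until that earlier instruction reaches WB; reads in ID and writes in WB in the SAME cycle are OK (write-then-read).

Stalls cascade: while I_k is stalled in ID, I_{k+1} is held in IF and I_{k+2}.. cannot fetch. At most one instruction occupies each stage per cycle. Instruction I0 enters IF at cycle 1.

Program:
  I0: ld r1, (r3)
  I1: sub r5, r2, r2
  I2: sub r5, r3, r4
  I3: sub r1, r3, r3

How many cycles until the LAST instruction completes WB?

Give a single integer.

I0 ld r1 <- r3: IF@1 ID@2 stall=0 (-) EX@3 MEM@4 WB@5
I1 sub r5 <- r2,r2: IF@2 ID@3 stall=0 (-) EX@4 MEM@5 WB@6
I2 sub r5 <- r3,r4: IF@3 ID@4 stall=0 (-) EX@5 MEM@6 WB@7
I3 sub r1 <- r3,r3: IF@4 ID@5 stall=0 (-) EX@6 MEM@7 WB@8

Answer: 8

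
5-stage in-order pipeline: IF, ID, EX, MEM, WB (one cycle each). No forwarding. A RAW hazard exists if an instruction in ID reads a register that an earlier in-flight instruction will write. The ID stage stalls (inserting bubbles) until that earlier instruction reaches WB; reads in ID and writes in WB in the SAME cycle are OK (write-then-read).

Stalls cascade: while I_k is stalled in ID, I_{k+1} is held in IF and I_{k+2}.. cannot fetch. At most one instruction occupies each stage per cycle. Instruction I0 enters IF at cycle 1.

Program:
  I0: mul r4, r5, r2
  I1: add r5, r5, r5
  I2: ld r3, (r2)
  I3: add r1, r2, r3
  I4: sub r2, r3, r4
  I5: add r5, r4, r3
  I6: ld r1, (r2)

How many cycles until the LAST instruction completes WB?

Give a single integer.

I0 mul r4 <- r5,r2: IF@1 ID@2 stall=0 (-) EX@3 MEM@4 WB@5
I1 add r5 <- r5,r5: IF@2 ID@3 stall=0 (-) EX@4 MEM@5 WB@6
I2 ld r3 <- r2: IF@3 ID@4 stall=0 (-) EX@5 MEM@6 WB@7
I3 add r1 <- r2,r3: IF@4 ID@5 stall=2 (RAW on I2.r3 (WB@7)) EX@8 MEM@9 WB@10
I4 sub r2 <- r3,r4: IF@5 ID@8 stall=0 (-) EX@9 MEM@10 WB@11
I5 add r5 <- r4,r3: IF@8 ID@9 stall=0 (-) EX@10 MEM@11 WB@12
I6 ld r1 <- r2: IF@9 ID@10 stall=1 (RAW on I4.r2 (WB@11)) EX@12 MEM@13 WB@14

Answer: 14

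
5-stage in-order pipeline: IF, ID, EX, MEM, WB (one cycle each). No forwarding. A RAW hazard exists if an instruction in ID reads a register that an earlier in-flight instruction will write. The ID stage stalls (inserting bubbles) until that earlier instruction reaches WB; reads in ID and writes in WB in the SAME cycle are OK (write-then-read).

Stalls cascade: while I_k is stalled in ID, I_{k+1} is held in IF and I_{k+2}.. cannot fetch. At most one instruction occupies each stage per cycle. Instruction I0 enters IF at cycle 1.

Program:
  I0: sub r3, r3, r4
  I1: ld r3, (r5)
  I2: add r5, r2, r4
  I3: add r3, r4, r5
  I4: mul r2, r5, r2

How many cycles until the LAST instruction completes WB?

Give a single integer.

I0 sub r3 <- r3,r4: IF@1 ID@2 stall=0 (-) EX@3 MEM@4 WB@5
I1 ld r3 <- r5: IF@2 ID@3 stall=0 (-) EX@4 MEM@5 WB@6
I2 add r5 <- r2,r4: IF@3 ID@4 stall=0 (-) EX@5 MEM@6 WB@7
I3 add r3 <- r4,r5: IF@4 ID@5 stall=2 (RAW on I2.r5 (WB@7)) EX@8 MEM@9 WB@10
I4 mul r2 <- r5,r2: IF@5 ID@8 stall=0 (-) EX@9 MEM@10 WB@11

Answer: 11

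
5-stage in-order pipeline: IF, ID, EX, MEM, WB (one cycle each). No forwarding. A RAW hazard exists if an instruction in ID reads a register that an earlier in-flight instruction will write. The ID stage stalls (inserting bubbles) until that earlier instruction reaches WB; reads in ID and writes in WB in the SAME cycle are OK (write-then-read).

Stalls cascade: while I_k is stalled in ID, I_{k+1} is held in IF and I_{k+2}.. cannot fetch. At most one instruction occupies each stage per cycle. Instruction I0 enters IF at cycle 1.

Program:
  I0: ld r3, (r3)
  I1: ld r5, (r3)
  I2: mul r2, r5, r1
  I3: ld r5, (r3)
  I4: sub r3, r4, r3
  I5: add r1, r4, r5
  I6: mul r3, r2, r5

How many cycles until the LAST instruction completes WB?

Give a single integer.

Answer: 16

Derivation:
I0 ld r3 <- r3: IF@1 ID@2 stall=0 (-) EX@3 MEM@4 WB@5
I1 ld r5 <- r3: IF@2 ID@3 stall=2 (RAW on I0.r3 (WB@5)) EX@6 MEM@7 WB@8
I2 mul r2 <- r5,r1: IF@3 ID@6 stall=2 (RAW on I1.r5 (WB@8)) EX@9 MEM@10 WB@11
I3 ld r5 <- r3: IF@6 ID@9 stall=0 (-) EX@10 MEM@11 WB@12
I4 sub r3 <- r4,r3: IF@9 ID@10 stall=0 (-) EX@11 MEM@12 WB@13
I5 add r1 <- r4,r5: IF@10 ID@11 stall=1 (RAW on I3.r5 (WB@12)) EX@13 MEM@14 WB@15
I6 mul r3 <- r2,r5: IF@11 ID@13 stall=0 (-) EX@14 MEM@15 WB@16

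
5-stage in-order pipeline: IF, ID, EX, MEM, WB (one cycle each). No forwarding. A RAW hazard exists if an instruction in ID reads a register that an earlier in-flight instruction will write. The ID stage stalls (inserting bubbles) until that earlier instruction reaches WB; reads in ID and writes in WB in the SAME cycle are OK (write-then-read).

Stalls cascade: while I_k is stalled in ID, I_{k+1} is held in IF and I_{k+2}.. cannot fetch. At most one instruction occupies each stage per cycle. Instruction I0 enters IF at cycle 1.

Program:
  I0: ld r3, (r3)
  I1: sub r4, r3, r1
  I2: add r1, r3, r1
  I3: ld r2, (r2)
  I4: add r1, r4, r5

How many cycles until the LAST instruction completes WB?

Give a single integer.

Answer: 11

Derivation:
I0 ld r3 <- r3: IF@1 ID@2 stall=0 (-) EX@3 MEM@4 WB@5
I1 sub r4 <- r3,r1: IF@2 ID@3 stall=2 (RAW on I0.r3 (WB@5)) EX@6 MEM@7 WB@8
I2 add r1 <- r3,r1: IF@3 ID@6 stall=0 (-) EX@7 MEM@8 WB@9
I3 ld r2 <- r2: IF@6 ID@7 stall=0 (-) EX@8 MEM@9 WB@10
I4 add r1 <- r4,r5: IF@7 ID@8 stall=0 (-) EX@9 MEM@10 WB@11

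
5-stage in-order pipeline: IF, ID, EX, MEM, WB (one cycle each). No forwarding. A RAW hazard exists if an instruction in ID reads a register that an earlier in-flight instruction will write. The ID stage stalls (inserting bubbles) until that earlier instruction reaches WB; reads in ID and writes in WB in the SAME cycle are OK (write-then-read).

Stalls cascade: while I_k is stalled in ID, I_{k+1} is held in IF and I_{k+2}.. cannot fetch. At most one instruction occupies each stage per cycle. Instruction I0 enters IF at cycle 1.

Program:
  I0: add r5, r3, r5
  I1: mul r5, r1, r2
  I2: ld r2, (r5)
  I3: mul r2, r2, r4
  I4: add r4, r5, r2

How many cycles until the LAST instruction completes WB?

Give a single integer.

Answer: 15

Derivation:
I0 add r5 <- r3,r5: IF@1 ID@2 stall=0 (-) EX@3 MEM@4 WB@5
I1 mul r5 <- r1,r2: IF@2 ID@3 stall=0 (-) EX@4 MEM@5 WB@6
I2 ld r2 <- r5: IF@3 ID@4 stall=2 (RAW on I1.r5 (WB@6)) EX@7 MEM@8 WB@9
I3 mul r2 <- r2,r4: IF@4 ID@7 stall=2 (RAW on I2.r2 (WB@9)) EX@10 MEM@11 WB@12
I4 add r4 <- r5,r2: IF@7 ID@10 stall=2 (RAW on I3.r2 (WB@12)) EX@13 MEM@14 WB@15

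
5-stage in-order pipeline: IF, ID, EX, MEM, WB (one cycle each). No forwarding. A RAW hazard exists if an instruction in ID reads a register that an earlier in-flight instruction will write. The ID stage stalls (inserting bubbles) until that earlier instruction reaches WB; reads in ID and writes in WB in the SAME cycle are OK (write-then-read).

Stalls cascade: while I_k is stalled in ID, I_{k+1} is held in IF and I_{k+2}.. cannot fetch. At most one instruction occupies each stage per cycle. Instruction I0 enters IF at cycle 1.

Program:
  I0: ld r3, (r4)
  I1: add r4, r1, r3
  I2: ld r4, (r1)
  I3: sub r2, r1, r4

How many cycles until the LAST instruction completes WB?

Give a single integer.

Answer: 12

Derivation:
I0 ld r3 <- r4: IF@1 ID@2 stall=0 (-) EX@3 MEM@4 WB@5
I1 add r4 <- r1,r3: IF@2 ID@3 stall=2 (RAW on I0.r3 (WB@5)) EX@6 MEM@7 WB@8
I2 ld r4 <- r1: IF@3 ID@6 stall=0 (-) EX@7 MEM@8 WB@9
I3 sub r2 <- r1,r4: IF@6 ID@7 stall=2 (RAW on I2.r4 (WB@9)) EX@10 MEM@11 WB@12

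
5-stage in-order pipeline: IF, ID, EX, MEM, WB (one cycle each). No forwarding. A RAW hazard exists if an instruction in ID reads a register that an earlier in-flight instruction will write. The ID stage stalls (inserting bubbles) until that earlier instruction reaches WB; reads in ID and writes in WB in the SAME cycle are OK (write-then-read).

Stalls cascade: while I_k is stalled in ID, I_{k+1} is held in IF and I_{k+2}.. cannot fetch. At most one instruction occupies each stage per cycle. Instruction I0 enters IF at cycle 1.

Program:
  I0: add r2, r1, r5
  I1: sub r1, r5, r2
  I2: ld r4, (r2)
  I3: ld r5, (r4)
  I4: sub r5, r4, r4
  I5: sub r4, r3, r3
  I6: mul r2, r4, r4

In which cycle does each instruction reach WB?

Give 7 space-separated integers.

I0 add r2 <- r1,r5: IF@1 ID@2 stall=0 (-) EX@3 MEM@4 WB@5
I1 sub r1 <- r5,r2: IF@2 ID@3 stall=2 (RAW on I0.r2 (WB@5)) EX@6 MEM@7 WB@8
I2 ld r4 <- r2: IF@3 ID@6 stall=0 (-) EX@7 MEM@8 WB@9
I3 ld r5 <- r4: IF@6 ID@7 stall=2 (RAW on I2.r4 (WB@9)) EX@10 MEM@11 WB@12
I4 sub r5 <- r4,r4: IF@7 ID@10 stall=0 (-) EX@11 MEM@12 WB@13
I5 sub r4 <- r3,r3: IF@10 ID@11 stall=0 (-) EX@12 MEM@13 WB@14
I6 mul r2 <- r4,r4: IF@11 ID@12 stall=2 (RAW on I5.r4 (WB@14)) EX@15 MEM@16 WB@17

Answer: 5 8 9 12 13 14 17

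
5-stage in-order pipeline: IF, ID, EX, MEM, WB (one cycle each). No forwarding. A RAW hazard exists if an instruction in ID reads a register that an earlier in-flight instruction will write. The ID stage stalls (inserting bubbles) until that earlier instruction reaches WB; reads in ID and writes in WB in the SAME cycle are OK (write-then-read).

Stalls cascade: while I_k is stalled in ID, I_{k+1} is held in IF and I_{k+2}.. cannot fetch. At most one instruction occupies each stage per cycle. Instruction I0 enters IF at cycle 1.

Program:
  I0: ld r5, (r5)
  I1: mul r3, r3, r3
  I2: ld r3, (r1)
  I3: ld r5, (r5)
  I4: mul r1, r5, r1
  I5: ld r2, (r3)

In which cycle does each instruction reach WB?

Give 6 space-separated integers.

I0 ld r5 <- r5: IF@1 ID@2 stall=0 (-) EX@3 MEM@4 WB@5
I1 mul r3 <- r3,r3: IF@2 ID@3 stall=0 (-) EX@4 MEM@5 WB@6
I2 ld r3 <- r1: IF@3 ID@4 stall=0 (-) EX@5 MEM@6 WB@7
I3 ld r5 <- r5: IF@4 ID@5 stall=0 (-) EX@6 MEM@7 WB@8
I4 mul r1 <- r5,r1: IF@5 ID@6 stall=2 (RAW on I3.r5 (WB@8)) EX@9 MEM@10 WB@11
I5 ld r2 <- r3: IF@6 ID@9 stall=0 (-) EX@10 MEM@11 WB@12

Answer: 5 6 7 8 11 12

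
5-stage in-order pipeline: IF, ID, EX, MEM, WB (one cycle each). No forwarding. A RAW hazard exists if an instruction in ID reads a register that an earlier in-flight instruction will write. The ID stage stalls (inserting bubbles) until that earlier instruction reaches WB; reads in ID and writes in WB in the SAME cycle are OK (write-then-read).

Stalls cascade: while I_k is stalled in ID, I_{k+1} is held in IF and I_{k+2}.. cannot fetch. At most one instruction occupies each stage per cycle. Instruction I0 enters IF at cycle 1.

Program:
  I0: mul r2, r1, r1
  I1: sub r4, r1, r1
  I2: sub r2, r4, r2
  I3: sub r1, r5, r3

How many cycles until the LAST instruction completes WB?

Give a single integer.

Answer: 10

Derivation:
I0 mul r2 <- r1,r1: IF@1 ID@2 stall=0 (-) EX@3 MEM@4 WB@5
I1 sub r4 <- r1,r1: IF@2 ID@3 stall=0 (-) EX@4 MEM@5 WB@6
I2 sub r2 <- r4,r2: IF@3 ID@4 stall=2 (RAW on I1.r4 (WB@6)) EX@7 MEM@8 WB@9
I3 sub r1 <- r5,r3: IF@4 ID@7 stall=0 (-) EX@8 MEM@9 WB@10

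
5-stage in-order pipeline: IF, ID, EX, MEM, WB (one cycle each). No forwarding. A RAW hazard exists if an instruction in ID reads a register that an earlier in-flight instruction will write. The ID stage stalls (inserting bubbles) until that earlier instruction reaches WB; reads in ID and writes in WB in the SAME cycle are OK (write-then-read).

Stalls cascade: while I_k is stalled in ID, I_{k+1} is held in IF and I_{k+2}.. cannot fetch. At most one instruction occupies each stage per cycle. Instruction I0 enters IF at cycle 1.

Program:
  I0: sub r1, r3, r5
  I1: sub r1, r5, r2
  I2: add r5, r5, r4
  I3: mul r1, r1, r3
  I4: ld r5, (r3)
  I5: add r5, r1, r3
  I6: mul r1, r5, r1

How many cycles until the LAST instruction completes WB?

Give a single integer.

Answer: 15

Derivation:
I0 sub r1 <- r3,r5: IF@1 ID@2 stall=0 (-) EX@3 MEM@4 WB@5
I1 sub r1 <- r5,r2: IF@2 ID@3 stall=0 (-) EX@4 MEM@5 WB@6
I2 add r5 <- r5,r4: IF@3 ID@4 stall=0 (-) EX@5 MEM@6 WB@7
I3 mul r1 <- r1,r3: IF@4 ID@5 stall=1 (RAW on I1.r1 (WB@6)) EX@7 MEM@8 WB@9
I4 ld r5 <- r3: IF@5 ID@7 stall=0 (-) EX@8 MEM@9 WB@10
I5 add r5 <- r1,r3: IF@7 ID@8 stall=1 (RAW on I3.r1 (WB@9)) EX@10 MEM@11 WB@12
I6 mul r1 <- r5,r1: IF@8 ID@10 stall=2 (RAW on I5.r5 (WB@12)) EX@13 MEM@14 WB@15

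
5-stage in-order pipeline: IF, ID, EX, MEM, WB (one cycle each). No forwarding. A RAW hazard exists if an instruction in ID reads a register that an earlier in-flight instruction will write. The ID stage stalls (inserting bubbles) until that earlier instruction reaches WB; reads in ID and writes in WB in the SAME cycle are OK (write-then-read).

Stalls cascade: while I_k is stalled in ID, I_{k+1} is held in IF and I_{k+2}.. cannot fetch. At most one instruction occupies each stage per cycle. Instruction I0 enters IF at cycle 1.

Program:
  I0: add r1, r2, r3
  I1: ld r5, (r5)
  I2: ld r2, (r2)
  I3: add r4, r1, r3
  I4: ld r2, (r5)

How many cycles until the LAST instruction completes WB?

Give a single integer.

Answer: 9

Derivation:
I0 add r1 <- r2,r3: IF@1 ID@2 stall=0 (-) EX@3 MEM@4 WB@5
I1 ld r5 <- r5: IF@2 ID@3 stall=0 (-) EX@4 MEM@5 WB@6
I2 ld r2 <- r2: IF@3 ID@4 stall=0 (-) EX@5 MEM@6 WB@7
I3 add r4 <- r1,r3: IF@4 ID@5 stall=0 (-) EX@6 MEM@7 WB@8
I4 ld r2 <- r5: IF@5 ID@6 stall=0 (-) EX@7 MEM@8 WB@9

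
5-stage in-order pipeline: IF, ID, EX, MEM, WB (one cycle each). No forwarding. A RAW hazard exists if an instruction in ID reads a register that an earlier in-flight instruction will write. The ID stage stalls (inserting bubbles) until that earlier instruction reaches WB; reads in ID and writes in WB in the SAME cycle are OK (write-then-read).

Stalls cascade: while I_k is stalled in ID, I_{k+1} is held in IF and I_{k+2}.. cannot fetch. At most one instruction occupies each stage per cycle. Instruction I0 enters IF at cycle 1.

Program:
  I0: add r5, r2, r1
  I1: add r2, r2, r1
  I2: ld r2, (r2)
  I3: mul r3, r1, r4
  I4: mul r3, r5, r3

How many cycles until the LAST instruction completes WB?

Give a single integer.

Answer: 13

Derivation:
I0 add r5 <- r2,r1: IF@1 ID@2 stall=0 (-) EX@3 MEM@4 WB@5
I1 add r2 <- r2,r1: IF@2 ID@3 stall=0 (-) EX@4 MEM@5 WB@6
I2 ld r2 <- r2: IF@3 ID@4 stall=2 (RAW on I1.r2 (WB@6)) EX@7 MEM@8 WB@9
I3 mul r3 <- r1,r4: IF@4 ID@7 stall=0 (-) EX@8 MEM@9 WB@10
I4 mul r3 <- r5,r3: IF@7 ID@8 stall=2 (RAW on I3.r3 (WB@10)) EX@11 MEM@12 WB@13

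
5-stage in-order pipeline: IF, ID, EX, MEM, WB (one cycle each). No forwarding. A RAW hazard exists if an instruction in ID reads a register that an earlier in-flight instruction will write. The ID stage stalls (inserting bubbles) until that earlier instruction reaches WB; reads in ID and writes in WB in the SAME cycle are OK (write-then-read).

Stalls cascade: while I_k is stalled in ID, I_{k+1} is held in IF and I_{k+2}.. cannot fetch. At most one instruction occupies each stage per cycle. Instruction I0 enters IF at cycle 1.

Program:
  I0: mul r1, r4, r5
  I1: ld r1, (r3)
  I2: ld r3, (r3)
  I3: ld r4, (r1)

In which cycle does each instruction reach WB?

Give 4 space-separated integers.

Answer: 5 6 7 9

Derivation:
I0 mul r1 <- r4,r5: IF@1 ID@2 stall=0 (-) EX@3 MEM@4 WB@5
I1 ld r1 <- r3: IF@2 ID@3 stall=0 (-) EX@4 MEM@5 WB@6
I2 ld r3 <- r3: IF@3 ID@4 stall=0 (-) EX@5 MEM@6 WB@7
I3 ld r4 <- r1: IF@4 ID@5 stall=1 (RAW on I1.r1 (WB@6)) EX@7 MEM@8 WB@9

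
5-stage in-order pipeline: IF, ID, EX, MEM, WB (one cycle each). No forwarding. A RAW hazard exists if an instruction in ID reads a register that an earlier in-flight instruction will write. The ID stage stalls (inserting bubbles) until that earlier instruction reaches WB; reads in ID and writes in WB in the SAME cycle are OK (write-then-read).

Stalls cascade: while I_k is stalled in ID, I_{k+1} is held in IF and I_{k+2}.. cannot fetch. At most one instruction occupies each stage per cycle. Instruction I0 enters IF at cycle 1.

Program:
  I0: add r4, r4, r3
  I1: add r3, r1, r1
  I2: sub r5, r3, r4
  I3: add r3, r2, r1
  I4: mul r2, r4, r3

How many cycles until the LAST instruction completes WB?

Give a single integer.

I0 add r4 <- r4,r3: IF@1 ID@2 stall=0 (-) EX@3 MEM@4 WB@5
I1 add r3 <- r1,r1: IF@2 ID@3 stall=0 (-) EX@4 MEM@5 WB@6
I2 sub r5 <- r3,r4: IF@3 ID@4 stall=2 (RAW on I1.r3 (WB@6)) EX@7 MEM@8 WB@9
I3 add r3 <- r2,r1: IF@4 ID@7 stall=0 (-) EX@8 MEM@9 WB@10
I4 mul r2 <- r4,r3: IF@7 ID@8 stall=2 (RAW on I3.r3 (WB@10)) EX@11 MEM@12 WB@13

Answer: 13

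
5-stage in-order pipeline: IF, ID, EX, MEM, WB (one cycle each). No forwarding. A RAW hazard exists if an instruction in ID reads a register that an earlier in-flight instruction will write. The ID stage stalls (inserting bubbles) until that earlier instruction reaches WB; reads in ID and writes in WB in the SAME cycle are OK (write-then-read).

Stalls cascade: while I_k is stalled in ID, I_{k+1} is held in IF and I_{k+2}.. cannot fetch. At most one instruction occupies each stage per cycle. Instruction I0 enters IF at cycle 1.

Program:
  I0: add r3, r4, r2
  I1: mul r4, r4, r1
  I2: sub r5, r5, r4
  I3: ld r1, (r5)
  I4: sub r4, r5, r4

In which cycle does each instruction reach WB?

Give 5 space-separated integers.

Answer: 5 6 9 12 13

Derivation:
I0 add r3 <- r4,r2: IF@1 ID@2 stall=0 (-) EX@3 MEM@4 WB@5
I1 mul r4 <- r4,r1: IF@2 ID@3 stall=0 (-) EX@4 MEM@5 WB@6
I2 sub r5 <- r5,r4: IF@3 ID@4 stall=2 (RAW on I1.r4 (WB@6)) EX@7 MEM@8 WB@9
I3 ld r1 <- r5: IF@4 ID@7 stall=2 (RAW on I2.r5 (WB@9)) EX@10 MEM@11 WB@12
I4 sub r4 <- r5,r4: IF@7 ID@10 stall=0 (-) EX@11 MEM@12 WB@13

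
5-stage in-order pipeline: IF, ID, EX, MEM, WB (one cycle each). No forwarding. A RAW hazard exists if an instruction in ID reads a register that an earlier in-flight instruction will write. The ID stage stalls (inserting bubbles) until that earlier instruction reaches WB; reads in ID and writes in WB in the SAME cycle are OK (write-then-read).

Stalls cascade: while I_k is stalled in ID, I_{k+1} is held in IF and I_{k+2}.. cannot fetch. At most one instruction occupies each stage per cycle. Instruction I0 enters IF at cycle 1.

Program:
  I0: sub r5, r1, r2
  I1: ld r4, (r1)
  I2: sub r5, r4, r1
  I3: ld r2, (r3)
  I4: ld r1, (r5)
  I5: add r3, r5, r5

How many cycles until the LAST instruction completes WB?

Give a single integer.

I0 sub r5 <- r1,r2: IF@1 ID@2 stall=0 (-) EX@3 MEM@4 WB@5
I1 ld r4 <- r1: IF@2 ID@3 stall=0 (-) EX@4 MEM@5 WB@6
I2 sub r5 <- r4,r1: IF@3 ID@4 stall=2 (RAW on I1.r4 (WB@6)) EX@7 MEM@8 WB@9
I3 ld r2 <- r3: IF@4 ID@7 stall=0 (-) EX@8 MEM@9 WB@10
I4 ld r1 <- r5: IF@7 ID@8 stall=1 (RAW on I2.r5 (WB@9)) EX@10 MEM@11 WB@12
I5 add r3 <- r5,r5: IF@8 ID@10 stall=0 (-) EX@11 MEM@12 WB@13

Answer: 13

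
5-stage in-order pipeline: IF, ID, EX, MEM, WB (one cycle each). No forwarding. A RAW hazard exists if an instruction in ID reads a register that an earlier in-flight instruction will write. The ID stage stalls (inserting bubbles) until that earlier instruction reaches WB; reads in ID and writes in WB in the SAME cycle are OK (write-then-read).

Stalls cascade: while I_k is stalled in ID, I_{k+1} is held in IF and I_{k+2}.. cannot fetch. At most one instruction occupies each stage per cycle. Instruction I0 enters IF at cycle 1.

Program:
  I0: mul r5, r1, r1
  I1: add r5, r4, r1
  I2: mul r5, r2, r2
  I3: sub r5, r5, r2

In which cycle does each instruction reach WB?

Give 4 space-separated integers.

I0 mul r5 <- r1,r1: IF@1 ID@2 stall=0 (-) EX@3 MEM@4 WB@5
I1 add r5 <- r4,r1: IF@2 ID@3 stall=0 (-) EX@4 MEM@5 WB@6
I2 mul r5 <- r2,r2: IF@3 ID@4 stall=0 (-) EX@5 MEM@6 WB@7
I3 sub r5 <- r5,r2: IF@4 ID@5 stall=2 (RAW on I2.r5 (WB@7)) EX@8 MEM@9 WB@10

Answer: 5 6 7 10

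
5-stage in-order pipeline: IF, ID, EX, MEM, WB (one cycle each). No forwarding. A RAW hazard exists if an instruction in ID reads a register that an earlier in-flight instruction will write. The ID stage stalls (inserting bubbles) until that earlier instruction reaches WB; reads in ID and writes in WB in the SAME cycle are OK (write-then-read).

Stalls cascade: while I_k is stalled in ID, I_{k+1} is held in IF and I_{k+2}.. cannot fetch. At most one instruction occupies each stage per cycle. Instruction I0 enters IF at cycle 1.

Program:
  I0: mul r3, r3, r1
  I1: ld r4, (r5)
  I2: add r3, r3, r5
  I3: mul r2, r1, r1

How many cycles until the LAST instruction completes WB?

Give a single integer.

I0 mul r3 <- r3,r1: IF@1 ID@2 stall=0 (-) EX@3 MEM@4 WB@5
I1 ld r4 <- r5: IF@2 ID@3 stall=0 (-) EX@4 MEM@5 WB@6
I2 add r3 <- r3,r5: IF@3 ID@4 stall=1 (RAW on I0.r3 (WB@5)) EX@6 MEM@7 WB@8
I3 mul r2 <- r1,r1: IF@4 ID@6 stall=0 (-) EX@7 MEM@8 WB@9

Answer: 9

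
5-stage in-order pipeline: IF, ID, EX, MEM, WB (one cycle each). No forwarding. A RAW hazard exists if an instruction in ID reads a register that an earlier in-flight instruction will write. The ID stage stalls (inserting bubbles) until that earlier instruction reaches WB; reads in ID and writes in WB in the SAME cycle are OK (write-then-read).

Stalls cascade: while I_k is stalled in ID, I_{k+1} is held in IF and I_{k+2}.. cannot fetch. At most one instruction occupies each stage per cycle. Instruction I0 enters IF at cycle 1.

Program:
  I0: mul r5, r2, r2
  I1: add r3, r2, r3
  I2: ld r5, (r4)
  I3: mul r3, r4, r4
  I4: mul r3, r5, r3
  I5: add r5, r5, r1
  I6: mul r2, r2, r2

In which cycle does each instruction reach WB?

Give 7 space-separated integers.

I0 mul r5 <- r2,r2: IF@1 ID@2 stall=0 (-) EX@3 MEM@4 WB@5
I1 add r3 <- r2,r3: IF@2 ID@3 stall=0 (-) EX@4 MEM@5 WB@6
I2 ld r5 <- r4: IF@3 ID@4 stall=0 (-) EX@5 MEM@6 WB@7
I3 mul r3 <- r4,r4: IF@4 ID@5 stall=0 (-) EX@6 MEM@7 WB@8
I4 mul r3 <- r5,r3: IF@5 ID@6 stall=2 (RAW on I3.r3 (WB@8)) EX@9 MEM@10 WB@11
I5 add r5 <- r5,r1: IF@6 ID@9 stall=0 (-) EX@10 MEM@11 WB@12
I6 mul r2 <- r2,r2: IF@9 ID@10 stall=0 (-) EX@11 MEM@12 WB@13

Answer: 5 6 7 8 11 12 13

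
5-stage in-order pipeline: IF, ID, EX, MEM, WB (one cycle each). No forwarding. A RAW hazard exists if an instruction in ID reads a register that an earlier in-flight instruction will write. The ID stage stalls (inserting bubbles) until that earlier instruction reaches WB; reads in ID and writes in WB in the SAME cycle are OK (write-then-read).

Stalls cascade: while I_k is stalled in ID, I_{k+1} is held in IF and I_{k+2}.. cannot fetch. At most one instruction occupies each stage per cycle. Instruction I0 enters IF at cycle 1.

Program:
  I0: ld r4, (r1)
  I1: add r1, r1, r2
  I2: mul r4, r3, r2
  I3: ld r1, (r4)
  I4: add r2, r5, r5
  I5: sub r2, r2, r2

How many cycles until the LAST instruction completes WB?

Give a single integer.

I0 ld r4 <- r1: IF@1 ID@2 stall=0 (-) EX@3 MEM@4 WB@5
I1 add r1 <- r1,r2: IF@2 ID@3 stall=0 (-) EX@4 MEM@5 WB@6
I2 mul r4 <- r3,r2: IF@3 ID@4 stall=0 (-) EX@5 MEM@6 WB@7
I3 ld r1 <- r4: IF@4 ID@5 stall=2 (RAW on I2.r4 (WB@7)) EX@8 MEM@9 WB@10
I4 add r2 <- r5,r5: IF@5 ID@8 stall=0 (-) EX@9 MEM@10 WB@11
I5 sub r2 <- r2,r2: IF@8 ID@9 stall=2 (RAW on I4.r2 (WB@11)) EX@12 MEM@13 WB@14

Answer: 14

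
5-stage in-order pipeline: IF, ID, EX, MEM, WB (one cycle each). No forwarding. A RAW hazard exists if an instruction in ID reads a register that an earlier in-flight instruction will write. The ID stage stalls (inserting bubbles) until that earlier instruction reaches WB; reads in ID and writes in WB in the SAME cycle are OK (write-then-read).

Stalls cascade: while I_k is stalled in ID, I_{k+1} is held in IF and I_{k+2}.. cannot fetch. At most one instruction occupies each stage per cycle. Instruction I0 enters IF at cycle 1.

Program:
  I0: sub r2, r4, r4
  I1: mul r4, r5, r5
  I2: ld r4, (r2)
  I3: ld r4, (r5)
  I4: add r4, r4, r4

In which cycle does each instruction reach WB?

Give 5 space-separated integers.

Answer: 5 6 8 9 12

Derivation:
I0 sub r2 <- r4,r4: IF@1 ID@2 stall=0 (-) EX@3 MEM@4 WB@5
I1 mul r4 <- r5,r5: IF@2 ID@3 stall=0 (-) EX@4 MEM@5 WB@6
I2 ld r4 <- r2: IF@3 ID@4 stall=1 (RAW on I0.r2 (WB@5)) EX@6 MEM@7 WB@8
I3 ld r4 <- r5: IF@4 ID@6 stall=0 (-) EX@7 MEM@8 WB@9
I4 add r4 <- r4,r4: IF@6 ID@7 stall=2 (RAW on I3.r4 (WB@9)) EX@10 MEM@11 WB@12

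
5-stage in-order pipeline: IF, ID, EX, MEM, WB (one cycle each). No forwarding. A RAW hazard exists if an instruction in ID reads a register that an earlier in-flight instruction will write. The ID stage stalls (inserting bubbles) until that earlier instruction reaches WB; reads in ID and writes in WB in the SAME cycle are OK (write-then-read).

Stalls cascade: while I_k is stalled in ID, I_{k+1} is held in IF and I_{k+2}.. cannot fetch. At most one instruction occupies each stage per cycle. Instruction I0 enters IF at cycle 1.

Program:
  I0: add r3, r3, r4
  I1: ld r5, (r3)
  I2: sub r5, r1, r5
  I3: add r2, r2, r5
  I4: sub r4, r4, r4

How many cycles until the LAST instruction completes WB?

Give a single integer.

I0 add r3 <- r3,r4: IF@1 ID@2 stall=0 (-) EX@3 MEM@4 WB@5
I1 ld r5 <- r3: IF@2 ID@3 stall=2 (RAW on I0.r3 (WB@5)) EX@6 MEM@7 WB@8
I2 sub r5 <- r1,r5: IF@3 ID@6 stall=2 (RAW on I1.r5 (WB@8)) EX@9 MEM@10 WB@11
I3 add r2 <- r2,r5: IF@6 ID@9 stall=2 (RAW on I2.r5 (WB@11)) EX@12 MEM@13 WB@14
I4 sub r4 <- r4,r4: IF@9 ID@12 stall=0 (-) EX@13 MEM@14 WB@15

Answer: 15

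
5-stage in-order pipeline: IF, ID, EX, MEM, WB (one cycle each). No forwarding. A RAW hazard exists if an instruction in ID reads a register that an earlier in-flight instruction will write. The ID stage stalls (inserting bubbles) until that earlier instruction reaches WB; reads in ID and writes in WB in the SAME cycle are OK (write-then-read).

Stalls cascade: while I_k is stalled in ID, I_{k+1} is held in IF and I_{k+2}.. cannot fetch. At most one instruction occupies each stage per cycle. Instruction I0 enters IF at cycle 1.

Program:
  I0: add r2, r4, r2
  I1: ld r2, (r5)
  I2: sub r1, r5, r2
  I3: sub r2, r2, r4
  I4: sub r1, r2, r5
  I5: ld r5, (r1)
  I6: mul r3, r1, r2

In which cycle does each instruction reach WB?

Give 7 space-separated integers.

I0 add r2 <- r4,r2: IF@1 ID@2 stall=0 (-) EX@3 MEM@4 WB@5
I1 ld r2 <- r5: IF@2 ID@3 stall=0 (-) EX@4 MEM@5 WB@6
I2 sub r1 <- r5,r2: IF@3 ID@4 stall=2 (RAW on I1.r2 (WB@6)) EX@7 MEM@8 WB@9
I3 sub r2 <- r2,r4: IF@4 ID@7 stall=0 (-) EX@8 MEM@9 WB@10
I4 sub r1 <- r2,r5: IF@7 ID@8 stall=2 (RAW on I3.r2 (WB@10)) EX@11 MEM@12 WB@13
I5 ld r5 <- r1: IF@8 ID@11 stall=2 (RAW on I4.r1 (WB@13)) EX@14 MEM@15 WB@16
I6 mul r3 <- r1,r2: IF@11 ID@14 stall=0 (-) EX@15 MEM@16 WB@17

Answer: 5 6 9 10 13 16 17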